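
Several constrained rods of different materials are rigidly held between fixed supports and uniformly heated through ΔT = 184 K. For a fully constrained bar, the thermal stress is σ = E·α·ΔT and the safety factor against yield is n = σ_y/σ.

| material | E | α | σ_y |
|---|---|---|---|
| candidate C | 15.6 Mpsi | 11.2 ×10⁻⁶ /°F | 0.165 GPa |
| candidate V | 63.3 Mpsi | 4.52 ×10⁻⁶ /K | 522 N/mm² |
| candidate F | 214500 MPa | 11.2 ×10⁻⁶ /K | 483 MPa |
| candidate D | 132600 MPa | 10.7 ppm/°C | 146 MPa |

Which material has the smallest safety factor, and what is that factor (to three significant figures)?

candidate C, n = 0.414

In consistent units (E in GPa, α in ×10⁻⁶/K, σ_y in MPa):
  candidate C: E = 107.6, α = 20.2, σ_y = 165.0 → σ = 399 MPa, n = 0.414
  candidate V: E = 436.4, α = 4.52, σ_y = 522.0 → σ = 363 MPa, n = 1.44
  candidate F: E = 214.5, α = 11.2, σ_y = 483.0 → σ = 442 MPa, n = 1.09
  candidate D: E = 132.6, α = 10.7, σ_y = 146.0 → σ = 261 MPa, n = 0.559
The minimum is candidate C at n = 0.414.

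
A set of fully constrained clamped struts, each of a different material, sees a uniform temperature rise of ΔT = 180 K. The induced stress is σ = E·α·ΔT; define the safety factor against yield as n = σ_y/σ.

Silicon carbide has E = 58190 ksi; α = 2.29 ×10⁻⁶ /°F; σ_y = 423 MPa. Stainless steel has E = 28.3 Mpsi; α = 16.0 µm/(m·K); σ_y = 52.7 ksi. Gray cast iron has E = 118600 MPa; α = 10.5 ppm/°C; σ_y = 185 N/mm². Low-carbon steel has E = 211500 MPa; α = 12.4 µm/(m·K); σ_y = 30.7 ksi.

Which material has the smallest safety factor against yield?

With everything in SI (GPa, ×10⁻⁶/K, MPa):
  silicon carbide: E = 401.2, α = 4.12, σ_y = 423.0 → σ = 298 MPa, n = 1.42
  stainless steel: E = 195.1, α = 16.0, σ_y = 363.4 → σ = 562 MPa, n = 0.647
  gray cast iron: E = 118.6, α = 10.5, σ_y = 185.0 → σ = 224 MPa, n = 0.825
  low-carbon steel: E = 211.5, α = 12.4, σ_y = 211.7 → σ = 472 MPa, n = 0.448
Smallest n: low-carbon steel with n = 0.448.

low-carbon steel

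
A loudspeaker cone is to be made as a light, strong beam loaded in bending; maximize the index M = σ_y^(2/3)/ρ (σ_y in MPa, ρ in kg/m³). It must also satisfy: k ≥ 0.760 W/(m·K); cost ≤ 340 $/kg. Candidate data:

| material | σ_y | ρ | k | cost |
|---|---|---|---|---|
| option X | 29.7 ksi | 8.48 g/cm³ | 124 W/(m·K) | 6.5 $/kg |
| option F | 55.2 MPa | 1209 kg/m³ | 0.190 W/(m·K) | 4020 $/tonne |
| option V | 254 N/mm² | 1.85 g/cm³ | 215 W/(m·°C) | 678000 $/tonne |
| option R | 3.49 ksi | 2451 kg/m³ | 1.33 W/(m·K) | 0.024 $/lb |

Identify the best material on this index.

option X

Screen on constraints: k ≥ 0.760 W/(m·K); cost ≤ 340 $/kg. Survivors: option X, option R.
Normalizing units and computing the index:
  option X: σ_y = 204.8 MPa, ρ = 8480 kg/m³
  option R: σ_y = 24.06 MPa, ρ = 2451 kg/m³
  option X: M = 4.10×10⁻³
  option R: M = 3.40×10⁻³
Option X has the largest M.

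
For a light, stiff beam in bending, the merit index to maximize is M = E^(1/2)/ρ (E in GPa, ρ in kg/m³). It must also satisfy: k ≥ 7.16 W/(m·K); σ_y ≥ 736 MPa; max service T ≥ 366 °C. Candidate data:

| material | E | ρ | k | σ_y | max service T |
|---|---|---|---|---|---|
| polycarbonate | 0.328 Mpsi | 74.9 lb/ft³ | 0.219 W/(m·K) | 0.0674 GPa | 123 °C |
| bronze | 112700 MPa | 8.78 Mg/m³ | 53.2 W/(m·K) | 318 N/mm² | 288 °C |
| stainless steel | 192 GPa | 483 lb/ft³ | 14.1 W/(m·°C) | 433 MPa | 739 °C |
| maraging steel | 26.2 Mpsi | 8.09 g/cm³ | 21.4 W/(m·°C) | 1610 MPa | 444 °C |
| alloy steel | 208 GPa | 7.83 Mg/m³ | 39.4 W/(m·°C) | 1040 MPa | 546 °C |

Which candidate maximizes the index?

alloy steel

Screen on constraints: k ≥ 7.16 W/(m·K); σ_y ≥ 736 MPa; max service T ≥ 366 °C. Survivors: maraging steel, alloy steel.
Convert each candidate to consistent units, then evaluate M:
  maraging steel: E = 180.6 GPa, ρ = 8090 kg/m³
  alloy steel: E = 208.0 GPa, ρ = 7830 kg/m³
  alloy steel: M = 1.84×10⁻³
  maraging steel: M = 1.66×10⁻³
The maximum is for alloy steel.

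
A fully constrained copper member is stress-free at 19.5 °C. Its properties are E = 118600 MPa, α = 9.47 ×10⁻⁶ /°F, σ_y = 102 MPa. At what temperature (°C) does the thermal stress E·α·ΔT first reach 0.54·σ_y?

46.7 °C

E = 118600 MPa = 118.6 GPa.
α = 9.47×10⁻⁶/°F × 9/5 = 17.0×10⁻⁶/K.
E·α·ΔT = 55.08 MPa ⇒ ΔT = 55.08 / (118.6×10³ × 17.0×10⁻⁶) = 27.24 K.
T = 19.5 + 27.24 = 46.74 °C.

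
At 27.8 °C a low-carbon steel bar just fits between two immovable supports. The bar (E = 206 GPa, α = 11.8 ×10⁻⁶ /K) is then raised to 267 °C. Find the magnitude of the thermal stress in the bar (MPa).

ΔT = 239.2 K. Constrained thermal stress σ = E·α·ΔT = 206.0×10³ MPa × 11.8×10⁻⁶ × 239.2 = 581 MPa (compressive).

581 MPa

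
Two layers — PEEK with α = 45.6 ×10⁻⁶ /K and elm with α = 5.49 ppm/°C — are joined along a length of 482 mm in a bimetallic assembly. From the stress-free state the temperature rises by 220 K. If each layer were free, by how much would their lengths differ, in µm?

Δα = |45.6 − 5.49|×10⁻⁶/K = 40.1×10⁻⁶/K.
ΔL_mismatch = Δα·L·ΔT = 40.1×10⁻⁶ × 482.0 mm × 220.0 K = 4250 µm.

4250 µm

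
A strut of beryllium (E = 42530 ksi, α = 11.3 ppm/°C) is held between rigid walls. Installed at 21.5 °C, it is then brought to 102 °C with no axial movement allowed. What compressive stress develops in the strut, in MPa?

267 MPa

E = 42530 ksi = 293.2 GPa.
ΔT = 80.50 K. Constrained thermal stress σ = E·α·ΔT = 293.2×10³ MPa × 11.3×10⁻⁶ × 80.50 = 267 MPa (compressive).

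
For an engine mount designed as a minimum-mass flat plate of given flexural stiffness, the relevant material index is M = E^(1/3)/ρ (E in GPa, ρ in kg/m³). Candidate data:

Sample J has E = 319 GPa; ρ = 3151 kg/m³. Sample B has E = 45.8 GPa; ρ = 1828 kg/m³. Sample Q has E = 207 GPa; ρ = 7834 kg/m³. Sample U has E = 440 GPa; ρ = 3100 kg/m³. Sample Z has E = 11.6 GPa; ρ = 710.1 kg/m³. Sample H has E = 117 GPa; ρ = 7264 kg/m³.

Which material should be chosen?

sample Z

Computing M directly (units already consistent):
  sample Z: M = 3.19×10⁻³
  sample U: M = 2.45×10⁻³
  sample J: M = 2.17×10⁻³
  sample B: M = 1.96×10⁻³
  sample Q: M = 0.755×10⁻³
  sample H: M = 0.673×10⁻³
The maximum is for sample Z.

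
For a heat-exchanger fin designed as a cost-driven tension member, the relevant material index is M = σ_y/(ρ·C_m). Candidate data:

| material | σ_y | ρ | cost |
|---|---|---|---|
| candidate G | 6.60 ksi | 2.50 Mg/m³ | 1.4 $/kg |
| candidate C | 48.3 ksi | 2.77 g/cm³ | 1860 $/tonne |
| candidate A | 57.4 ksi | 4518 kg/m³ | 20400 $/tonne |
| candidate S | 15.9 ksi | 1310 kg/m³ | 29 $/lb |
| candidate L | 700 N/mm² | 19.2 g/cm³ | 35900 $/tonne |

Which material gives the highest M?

candidate C

Normalizing units and computing the index:
  candidate G: σ_y = 45.51 MPa, ρ = 2500 kg/m³, cost = 1.400 $/kg
  candidate C: σ_y = 333.0 MPa, ρ = 2770 kg/m³, cost = 1.860 $/kg
  candidate A: σ_y = 395.8 MPa, ρ = 4518 kg/m³, cost = 20.40 $/kg
  candidate S: σ_y = 109.6 MPa, ρ = 1310 kg/m³, cost = 63.93 $/kg
  candidate L: σ_y = 700.0 MPa, ρ = 19200 kg/m³, cost = 35.90 $/kg
  candidate C: M = 64.6 kN·m per $
  candidate G: M = 13.0 kN·m per $
  candidate A: M = 4.29 kN·m per $
  candidate S: M = 1.31 kN·m per $
  candidate L: M = 1.02 kN·m per $
Highest index: candidate C.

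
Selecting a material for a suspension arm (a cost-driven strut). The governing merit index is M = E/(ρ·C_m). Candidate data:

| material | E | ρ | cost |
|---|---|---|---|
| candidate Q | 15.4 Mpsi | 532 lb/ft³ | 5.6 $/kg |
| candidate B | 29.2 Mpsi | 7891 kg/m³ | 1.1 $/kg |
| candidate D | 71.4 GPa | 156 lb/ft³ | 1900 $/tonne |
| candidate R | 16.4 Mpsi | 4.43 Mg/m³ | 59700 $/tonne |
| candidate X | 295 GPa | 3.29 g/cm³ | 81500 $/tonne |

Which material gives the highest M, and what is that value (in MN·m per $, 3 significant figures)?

Convert each candidate to consistent units, then evaluate M:
  candidate Q: E = 106.2 GPa, ρ = 8522 kg/m³, cost = 5.600 $/kg
  candidate B: E = 201.3 GPa, ρ = 7891 kg/m³, cost = 1.100 $/kg
  candidate D: E = 71.40 GPa, ρ = 2499 kg/m³, cost = 1.900 $/kg
  candidate R: E = 113.1 GPa, ρ = 4430 kg/m³, cost = 59.70 $/kg
  candidate X: E = 295.0 GPa, ρ = 3290 kg/m³, cost = 81.50 $/kg
  candidate B: M = 23.2 MN·m per $
  candidate D: M = 15.0 MN·m per $
  candidate Q: M = 2.22 MN·m per $
  candidate X: M = 1.10 MN·m per $
  candidate R: M = 0.428 MN·m per $
Candidate B has the largest M.

candidate B, M = 23.2 MN·m per $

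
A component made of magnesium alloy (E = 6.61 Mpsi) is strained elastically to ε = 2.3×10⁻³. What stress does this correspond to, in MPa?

E = 6.61 Mpsi = 45.57 GPa.
σ = E·ε = 45570 MPa × 2.3×10⁻³ = 105 MPa.

105 MPa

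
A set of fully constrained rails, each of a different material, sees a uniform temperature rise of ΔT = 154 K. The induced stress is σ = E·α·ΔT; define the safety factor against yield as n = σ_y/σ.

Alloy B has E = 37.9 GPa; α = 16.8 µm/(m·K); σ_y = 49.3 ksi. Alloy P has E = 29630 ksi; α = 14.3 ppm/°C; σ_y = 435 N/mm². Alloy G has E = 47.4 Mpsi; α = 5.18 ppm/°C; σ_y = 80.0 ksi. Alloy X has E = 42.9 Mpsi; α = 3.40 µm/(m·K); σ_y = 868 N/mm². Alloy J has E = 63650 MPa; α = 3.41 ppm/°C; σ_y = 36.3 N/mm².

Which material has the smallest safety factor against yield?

Converting E to GPa, α to ×10⁻⁶/K, σ_y to MPa, then σ and n for each:
  alloy B: E = 37.90, α = 16.8, σ_y = 339.9 → σ = 98.1 MPa, n = 3.47
  alloy P: E = 204.3, α = 14.3, σ_y = 435.0 → σ = 450 MPa, n = 0.967
  alloy G: E = 326.8, α = 5.18, σ_y = 551.6 → σ = 261 MPa, n = 2.12
  alloy X: E = 295.8, α = 3.40, σ_y = 868.0 → σ = 155 MPa, n = 5.60
  alloy J: E = 63.65, α = 3.41, σ_y = 36.30 → σ = 33.4 MPa, n = 1.09
The minimum is alloy P at n = 0.967.

alloy P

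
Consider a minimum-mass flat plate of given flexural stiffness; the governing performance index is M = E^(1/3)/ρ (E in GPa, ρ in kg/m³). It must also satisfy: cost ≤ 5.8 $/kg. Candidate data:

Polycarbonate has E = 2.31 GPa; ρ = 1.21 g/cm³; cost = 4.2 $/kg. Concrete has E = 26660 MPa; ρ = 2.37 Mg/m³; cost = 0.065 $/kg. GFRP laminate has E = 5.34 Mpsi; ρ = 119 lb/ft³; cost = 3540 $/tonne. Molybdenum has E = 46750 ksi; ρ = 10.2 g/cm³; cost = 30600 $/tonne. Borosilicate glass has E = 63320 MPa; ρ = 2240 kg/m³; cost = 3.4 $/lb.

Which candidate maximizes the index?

GFRP laminate

Screen on constraints: cost ≤ 5.8 $/kg. Survivors: polycarbonate, concrete, GFRP laminate.
After converting to SI:
  polycarbonate: E = 2.310 GPa, ρ = 1210 kg/m³
  concrete: E = 26.66 GPa, ρ = 2370 kg/m³
  GFRP laminate: E = 36.82 GPa, ρ = 1906 kg/m³
  GFRP laminate: M = 1.75×10⁻³
  concrete: M = 1.26×10⁻³
  polycarbonate: M = 1.09×10⁻³
GFRP laminate ranks first.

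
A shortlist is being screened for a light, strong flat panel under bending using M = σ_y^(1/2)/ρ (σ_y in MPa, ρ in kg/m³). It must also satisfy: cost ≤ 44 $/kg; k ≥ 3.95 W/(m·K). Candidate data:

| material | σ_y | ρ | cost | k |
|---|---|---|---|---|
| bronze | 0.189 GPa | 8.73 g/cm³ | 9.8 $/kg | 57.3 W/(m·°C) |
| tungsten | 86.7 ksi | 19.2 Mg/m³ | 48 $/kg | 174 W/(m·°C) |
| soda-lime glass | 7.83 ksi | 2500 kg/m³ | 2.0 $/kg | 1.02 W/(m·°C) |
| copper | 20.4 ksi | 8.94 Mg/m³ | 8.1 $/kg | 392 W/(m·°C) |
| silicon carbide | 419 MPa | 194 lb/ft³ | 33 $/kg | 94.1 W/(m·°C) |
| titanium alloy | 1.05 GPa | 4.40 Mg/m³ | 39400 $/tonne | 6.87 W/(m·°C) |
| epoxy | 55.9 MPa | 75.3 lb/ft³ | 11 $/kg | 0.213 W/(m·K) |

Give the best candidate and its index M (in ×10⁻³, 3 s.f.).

titanium alloy, M = 7.36×10⁻³

Screen on constraints: cost ≤ 44 $/kg; k ≥ 3.95 W/(m·K). Survivors: bronze, copper, silicon carbide, titanium alloy.
Convert each candidate to consistent units, then evaluate M:
  bronze: σ_y = 189.0 MPa, ρ = 8730 kg/m³
  copper: σ_y = 140.7 MPa, ρ = 8940 kg/m³
  silicon carbide: σ_y = 419.0 MPa, ρ = 3108 kg/m³
  titanium alloy: σ_y = 1050 MPa, ρ = 4400 kg/m³
  titanium alloy: M = 7.36×10⁻³
  silicon carbide: M = 6.59×10⁻³
  bronze: M = 1.57×10⁻³
  copper: M = 1.33×10⁻³
Titanium alloy has the largest M.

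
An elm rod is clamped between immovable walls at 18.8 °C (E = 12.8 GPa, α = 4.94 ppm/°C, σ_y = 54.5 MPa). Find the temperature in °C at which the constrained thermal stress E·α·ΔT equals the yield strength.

E·α·ΔT = 54.50 MPa ⇒ ΔT = 54.50 / (12.80×10³ × 4.94×10⁻⁶) = 861.9 K.
T = 18.8 + 861.9 = 880.7 °C.

881 °C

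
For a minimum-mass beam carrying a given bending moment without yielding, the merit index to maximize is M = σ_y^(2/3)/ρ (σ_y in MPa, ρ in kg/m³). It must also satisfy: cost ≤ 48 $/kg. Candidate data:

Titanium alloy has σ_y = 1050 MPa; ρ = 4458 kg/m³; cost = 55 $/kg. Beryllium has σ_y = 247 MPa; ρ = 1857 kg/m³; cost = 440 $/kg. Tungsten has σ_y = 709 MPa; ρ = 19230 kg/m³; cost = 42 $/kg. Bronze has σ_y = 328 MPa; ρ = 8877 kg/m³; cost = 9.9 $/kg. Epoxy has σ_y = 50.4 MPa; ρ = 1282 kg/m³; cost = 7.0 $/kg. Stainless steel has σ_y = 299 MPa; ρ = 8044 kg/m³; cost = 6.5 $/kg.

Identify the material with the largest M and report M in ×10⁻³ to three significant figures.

epoxy, M = 10.6×10⁻³

Screen on constraints: cost ≤ 48 $/kg. Survivors: tungsten, bronze, epoxy, stainless steel.
Computing M directly (units already consistent):
  epoxy: M = 10.6×10⁻³
  stainless steel: M = 5.56×10⁻³
  bronze: M = 5.36×10⁻³
  tungsten: M = 4.13×10⁻³
Epoxy ranks first.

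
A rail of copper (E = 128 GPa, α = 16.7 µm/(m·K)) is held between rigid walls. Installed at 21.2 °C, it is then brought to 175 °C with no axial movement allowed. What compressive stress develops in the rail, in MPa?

ΔT = 153.8 K. Constrained thermal stress σ = E·α·ΔT = 128.0×10³ MPa × 16.7×10⁻⁶ × 153.8 = 329 MPa (compressive).

329 MPa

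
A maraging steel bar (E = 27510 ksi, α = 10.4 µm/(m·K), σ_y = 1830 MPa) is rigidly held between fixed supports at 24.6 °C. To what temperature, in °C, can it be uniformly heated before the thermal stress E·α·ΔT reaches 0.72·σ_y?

E = 27510 ksi = 189.7 GPa.
E·α·ΔT = 1318 MPa ⇒ ΔT = 1318 / (189.7×10³ × 10.4×10⁻⁶) = 667.9 K.
T = 24.6 + 667.9 = 692.5 °C.

693 °C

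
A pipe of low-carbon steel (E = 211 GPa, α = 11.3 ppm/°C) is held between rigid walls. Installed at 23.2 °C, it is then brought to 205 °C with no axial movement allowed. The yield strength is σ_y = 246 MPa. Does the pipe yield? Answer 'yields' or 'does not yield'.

ΔT = 181.8 K. Constrained thermal stress σ = E·α·ΔT = 211.0×10³ MPa × 11.3×10⁻⁶ × 181.8 = 433 MPa (compressive).
Compare to σ_y = 246 MPa: σ ≥ σ_y, so it yields.

yields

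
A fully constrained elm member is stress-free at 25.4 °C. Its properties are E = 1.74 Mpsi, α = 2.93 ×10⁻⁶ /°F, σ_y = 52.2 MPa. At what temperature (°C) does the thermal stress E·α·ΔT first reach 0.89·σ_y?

E = 1.74 Mpsi = 12.00 GPa.
α = 2.93×10⁻⁶/°F × 9/5 = 5.27×10⁻⁶/K.
E·α·ΔT = 46.46 MPa ⇒ ΔT = 46.46 / (12.00×10³ × 5.27×10⁻⁶) = 734.3 K.
T = 25.4 + 734.3 = 759.7 °C.

760 °C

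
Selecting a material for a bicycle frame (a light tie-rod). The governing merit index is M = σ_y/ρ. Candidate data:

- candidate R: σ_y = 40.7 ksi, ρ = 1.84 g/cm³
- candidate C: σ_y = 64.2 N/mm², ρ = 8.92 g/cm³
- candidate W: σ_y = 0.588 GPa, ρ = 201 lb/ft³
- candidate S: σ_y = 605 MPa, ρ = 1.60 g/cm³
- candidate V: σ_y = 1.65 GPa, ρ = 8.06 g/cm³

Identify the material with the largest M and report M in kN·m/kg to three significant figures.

Convert each candidate to consistent units, then evaluate M:
  candidate R: σ_y = 280.6 MPa, ρ = 1840 kg/m³
  candidate C: σ_y = 64.20 MPa, ρ = 8920 kg/m³
  candidate W: σ_y = 588.0 MPa, ρ = 3220 kg/m³
  candidate S: σ_y = 605.0 MPa, ρ = 1600 kg/m³
  candidate V: σ_y = 1650 MPa, ρ = 8060 kg/m³
  candidate S: M = 378 kN·m/kg
  candidate V: M = 205 kN·m/kg
  candidate W: M = 183 kN·m/kg
  candidate R: M = 153 kN·m/kg
  candidate C: M = 7.20 kN·m/kg
The maximum is for candidate S.

candidate S, M = 378 kN·m/kg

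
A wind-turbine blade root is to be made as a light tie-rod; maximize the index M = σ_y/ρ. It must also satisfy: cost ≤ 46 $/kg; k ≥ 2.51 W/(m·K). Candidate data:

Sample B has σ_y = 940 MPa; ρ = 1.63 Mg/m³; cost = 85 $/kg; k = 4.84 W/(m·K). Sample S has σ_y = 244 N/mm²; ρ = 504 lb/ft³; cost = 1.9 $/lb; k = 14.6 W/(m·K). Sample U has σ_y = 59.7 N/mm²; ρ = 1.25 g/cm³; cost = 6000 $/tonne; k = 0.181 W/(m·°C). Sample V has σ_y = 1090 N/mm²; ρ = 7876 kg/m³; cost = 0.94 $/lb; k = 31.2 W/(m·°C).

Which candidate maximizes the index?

sample V

Screen on constraints: cost ≤ 46 $/kg; k ≥ 2.51 W/(m·K). Survivors: sample S, sample V.
In SI units:
  sample S: σ_y = 244.0 MPa, ρ = 8073 kg/m³
  sample V: σ_y = 1090 MPa, ρ = 7876 kg/m³
  sample V: M = 138 kN·m/kg
  sample S: M = 30.2 kN·m/kg
Highest index: sample V.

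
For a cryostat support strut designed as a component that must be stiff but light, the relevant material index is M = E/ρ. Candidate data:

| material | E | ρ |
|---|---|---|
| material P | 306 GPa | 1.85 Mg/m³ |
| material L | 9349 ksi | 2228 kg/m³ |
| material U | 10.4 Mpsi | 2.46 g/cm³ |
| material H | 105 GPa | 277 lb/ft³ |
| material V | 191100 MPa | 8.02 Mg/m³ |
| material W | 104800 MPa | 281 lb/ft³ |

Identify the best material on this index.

material P

In SI units:
  material P: E = 306.0 GPa, ρ = 1850 kg/m³
  material L: E = 64.46 GPa, ρ = 2228 kg/m³
  material U: E = 71.71 GPa, ρ = 2460 kg/m³
  material H: E = 105.0 GPa, ρ = 4437 kg/m³
  material V: E = 191.1 GPa, ρ = 8020 kg/m³
  material W: E = 104.8 GPa, ρ = 4501 kg/m³
  material P: M = 165 MN·m/kg
  material U: M = 29.1 MN·m/kg
  material L: M = 28.9 MN·m/kg
  material V: M = 23.8 MN·m/kg
  material H: M = 23.7 MN·m/kg
  material W: M = 23.3 MN·m/kg
Material P has the largest M.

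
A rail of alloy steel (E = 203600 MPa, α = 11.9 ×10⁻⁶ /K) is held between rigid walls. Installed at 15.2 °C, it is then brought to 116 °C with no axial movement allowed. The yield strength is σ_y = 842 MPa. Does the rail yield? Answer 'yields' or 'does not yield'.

does not yield

E = 203600 MPa = 203.6 GPa.
ΔT = 100.8 K. Constrained thermal stress σ = E·α·ΔT = 203.6×10³ MPa × 11.9×10⁻⁶ × 100.8 = 244 MPa (compressive).
Compare to σ_y = 842 MPa: σ < σ_y, so it does not yield.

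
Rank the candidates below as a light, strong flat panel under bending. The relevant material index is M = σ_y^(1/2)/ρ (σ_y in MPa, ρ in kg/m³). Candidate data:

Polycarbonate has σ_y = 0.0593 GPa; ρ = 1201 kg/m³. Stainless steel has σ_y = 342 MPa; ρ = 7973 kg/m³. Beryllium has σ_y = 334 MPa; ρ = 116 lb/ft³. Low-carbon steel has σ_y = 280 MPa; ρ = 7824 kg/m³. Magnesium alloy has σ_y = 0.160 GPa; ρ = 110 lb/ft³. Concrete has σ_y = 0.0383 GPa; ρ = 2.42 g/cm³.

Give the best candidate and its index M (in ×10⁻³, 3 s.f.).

beryllium, M = 9.84×10⁻³

Convert each candidate to consistent units, then evaluate M:
  polycarbonate: σ_y = 59.30 MPa, ρ = 1201 kg/m³
  stainless steel: σ_y = 342.0 MPa, ρ = 7973 kg/m³
  beryllium: σ_y = 334.0 MPa, ρ = 1858 kg/m³
  low-carbon steel: σ_y = 280.0 MPa, ρ = 7824 kg/m³
  magnesium alloy: σ_y = 160.0 MPa, ρ = 1762 kg/m³
  concrete: σ_y = 38.30 MPa, ρ = 2420 kg/m³
  beryllium: M = 9.84×10⁻³
  magnesium alloy: M = 7.18×10⁻³
  polycarbonate: M = 6.41×10⁻³
  concrete: M = 2.56×10⁻³
  stainless steel: M = 2.32×10⁻³
  low-carbon steel: M = 2.14×10⁻³
The maximum is for beryllium.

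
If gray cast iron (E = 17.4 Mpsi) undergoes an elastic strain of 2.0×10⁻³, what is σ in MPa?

240 MPa

E = 17.4 Mpsi = 120.0 GPa.
σ = E·ε = 120000 MPa × 2.0×10⁻³ = 240 MPa.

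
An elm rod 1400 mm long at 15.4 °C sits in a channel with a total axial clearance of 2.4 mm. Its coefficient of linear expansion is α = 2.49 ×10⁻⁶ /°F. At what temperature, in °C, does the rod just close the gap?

398 °C

α = 2.49×10⁻⁶/°F × 9/5 = 4.48×10⁻⁶/K.
α·L₀·ΔT = 2.4 mm ⇒ ΔT = 2.4 / (4.48×10⁻⁶ × 1400.0) = 382.5 K.
T = 15.4 + 382.5 = 397.9 °C.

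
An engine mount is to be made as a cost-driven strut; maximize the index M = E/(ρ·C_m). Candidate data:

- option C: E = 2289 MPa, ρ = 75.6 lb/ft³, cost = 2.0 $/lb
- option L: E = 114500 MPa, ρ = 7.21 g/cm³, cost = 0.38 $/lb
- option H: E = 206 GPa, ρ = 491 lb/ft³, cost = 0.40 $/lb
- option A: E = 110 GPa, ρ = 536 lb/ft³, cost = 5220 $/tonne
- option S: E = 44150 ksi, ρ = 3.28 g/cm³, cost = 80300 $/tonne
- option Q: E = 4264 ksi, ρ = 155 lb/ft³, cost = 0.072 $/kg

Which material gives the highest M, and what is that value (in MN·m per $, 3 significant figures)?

After converting to SI:
  option C: E = 2.289 GPa, ρ = 1211 kg/m³, cost = 4.409 $/kg
  option L: E = 114.5 GPa, ρ = 7210 kg/m³, cost = 0.8377 $/kg
  option H: E = 206.0 GPa, ρ = 7865 kg/m³, cost = 0.8818 $/kg
  option A: E = 110.0 GPa, ρ = 8586 kg/m³, cost = 5.220 $/kg
  option S: E = 304.4 GPa, ρ = 3280 kg/m³, cost = 80.30 $/kg
  option Q: E = 29.40 GPa, ρ = 2483 kg/m³, cost = 0.07200 $/kg
  option Q: M = 164 MN·m per $
  option H: M = 29.7 MN·m per $
  option L: M = 19.0 MN·m per $
  option A: M = 2.45 MN·m per $
  option S: M = 1.16 MN·m per $
  option C: M = 0.429 MN·m per $
Highest index: option Q.

option Q, M = 164 MN·m per $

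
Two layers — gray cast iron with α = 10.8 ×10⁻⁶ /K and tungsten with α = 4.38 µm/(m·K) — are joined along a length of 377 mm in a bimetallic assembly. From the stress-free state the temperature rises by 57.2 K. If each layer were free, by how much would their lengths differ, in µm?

Δα = |10.8 − 4.38|×10⁻⁶/K = 6.42×10⁻⁶/K.
ΔL_mismatch = Δα·L·ΔT = 6.42×10⁻⁶ × 377.0 mm × 57.2 K = 138 µm.

138 µm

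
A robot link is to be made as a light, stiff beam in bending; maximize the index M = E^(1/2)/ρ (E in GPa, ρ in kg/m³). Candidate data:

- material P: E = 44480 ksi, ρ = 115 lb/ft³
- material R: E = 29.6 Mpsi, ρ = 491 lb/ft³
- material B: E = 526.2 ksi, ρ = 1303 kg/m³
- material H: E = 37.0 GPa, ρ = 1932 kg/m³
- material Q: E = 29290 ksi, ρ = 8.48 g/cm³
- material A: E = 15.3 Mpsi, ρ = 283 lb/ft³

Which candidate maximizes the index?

Convert each candidate to consistent units, then evaluate M:
  material P: E = 306.7 GPa, ρ = 1842 kg/m³
  material R: E = 204.1 GPa, ρ = 7865 kg/m³
  material B: E = 3.628 GPa, ρ = 1303 kg/m³
  material H: E = 37.00 GPa, ρ = 1932 kg/m³
  material Q: E = 201.9 GPa, ρ = 8480 kg/m³
  material A: E = 105.5 GPa, ρ = 4533 kg/m³
  material P: M = 9.51×10⁻³
  material H: M = 3.15×10⁻³
  material A: M = 2.27×10⁻³
  material R: M = 1.82×10⁻³
  material Q: M = 1.68×10⁻³
  material B: M = 1.46×10⁻³
The maximum is for material P.

material P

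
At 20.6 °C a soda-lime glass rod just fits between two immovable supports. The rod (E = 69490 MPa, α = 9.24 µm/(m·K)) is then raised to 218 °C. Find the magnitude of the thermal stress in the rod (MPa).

127 MPa

E = 69490 MPa = 69.49 GPa.
ΔT = 197.4 K. Constrained thermal stress σ = E·α·ΔT = 69.49×10³ MPa × 9.24×10⁻⁶ × 197.4 = 127 MPa (compressive).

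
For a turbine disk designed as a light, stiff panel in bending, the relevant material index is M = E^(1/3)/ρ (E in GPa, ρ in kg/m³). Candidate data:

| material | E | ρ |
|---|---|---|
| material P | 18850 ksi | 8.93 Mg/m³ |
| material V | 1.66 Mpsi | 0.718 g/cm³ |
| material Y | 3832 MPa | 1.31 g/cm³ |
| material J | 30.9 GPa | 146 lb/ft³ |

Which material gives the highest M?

material V

After converting to SI:
  material P: E = 130.0 GPa, ρ = 8930 kg/m³
  material V: E = 11.45 GPa, ρ = 718.0 kg/m³
  material Y: E = 3.832 GPa, ρ = 1310 kg/m³
  material J: E = 30.90 GPa, ρ = 2339 kg/m³
  material V: M = 3.14×10⁻³
  material J: M = 1.34×10⁻³
  material Y: M = 1.19×10⁻³
  material P: M = 0.567×10⁻³
Material V has the largest M.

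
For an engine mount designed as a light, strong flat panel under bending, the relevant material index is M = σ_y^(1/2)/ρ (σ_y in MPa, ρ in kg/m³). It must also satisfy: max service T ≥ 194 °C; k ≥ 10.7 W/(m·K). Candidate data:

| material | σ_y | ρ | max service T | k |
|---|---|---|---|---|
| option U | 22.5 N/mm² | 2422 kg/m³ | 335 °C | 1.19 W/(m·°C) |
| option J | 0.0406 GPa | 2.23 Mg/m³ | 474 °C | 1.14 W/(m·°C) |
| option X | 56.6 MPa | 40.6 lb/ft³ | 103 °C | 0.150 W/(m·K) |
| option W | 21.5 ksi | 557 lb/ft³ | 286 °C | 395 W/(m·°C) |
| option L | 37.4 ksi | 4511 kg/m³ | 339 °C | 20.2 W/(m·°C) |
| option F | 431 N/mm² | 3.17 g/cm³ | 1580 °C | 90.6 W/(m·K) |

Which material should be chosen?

Screen on constraints: max service T ≥ 194 °C; k ≥ 10.7 W/(m·K). Survivors: option W, option L, option F.
In SI units:
  option W: σ_y = 148.2 MPa, ρ = 8922 kg/m³
  option L: σ_y = 257.9 MPa, ρ = 4511 kg/m³
  option F: σ_y = 431.0 MPa, ρ = 3170 kg/m³
  option F: M = 6.55×10⁻³
  option L: M = 3.56×10⁻³
  option W: M = 1.36×10⁻³
Highest index: option F.

option F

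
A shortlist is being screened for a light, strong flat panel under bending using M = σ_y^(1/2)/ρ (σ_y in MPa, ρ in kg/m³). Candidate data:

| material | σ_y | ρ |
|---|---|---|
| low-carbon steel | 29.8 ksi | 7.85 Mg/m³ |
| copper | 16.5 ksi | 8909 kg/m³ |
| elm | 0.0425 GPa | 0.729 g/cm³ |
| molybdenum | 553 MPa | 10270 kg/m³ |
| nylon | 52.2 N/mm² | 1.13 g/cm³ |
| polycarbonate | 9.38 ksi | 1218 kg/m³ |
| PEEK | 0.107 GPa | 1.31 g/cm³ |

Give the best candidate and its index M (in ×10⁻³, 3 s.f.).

After converting to SI:
  low-carbon steel: σ_y = 205.5 MPa, ρ = 7850 kg/m³
  copper: σ_y = 113.8 MPa, ρ = 8909 kg/m³
  elm: σ_y = 42.50 MPa, ρ = 729.0 kg/m³
  molybdenum: σ_y = 553.0 MPa, ρ = 10270 kg/m³
  nylon: σ_y = 52.20 MPa, ρ = 1130 kg/m³
  polycarbonate: σ_y = 64.67 MPa, ρ = 1218 kg/m³
  PEEK: σ_y = 107.0 MPa, ρ = 1310 kg/m³
  elm: M = 8.94×10⁻³
  PEEK: M = 7.90×10⁻³
  polycarbonate: M = 6.60×10⁻³
  nylon: M = 6.39×10⁻³
  molybdenum: M = 2.29×10⁻³
  low-carbon steel: M = 1.83×10⁻³
  copper: M = 1.20×10⁻³
Highest index: elm.

elm, M = 8.94×10⁻³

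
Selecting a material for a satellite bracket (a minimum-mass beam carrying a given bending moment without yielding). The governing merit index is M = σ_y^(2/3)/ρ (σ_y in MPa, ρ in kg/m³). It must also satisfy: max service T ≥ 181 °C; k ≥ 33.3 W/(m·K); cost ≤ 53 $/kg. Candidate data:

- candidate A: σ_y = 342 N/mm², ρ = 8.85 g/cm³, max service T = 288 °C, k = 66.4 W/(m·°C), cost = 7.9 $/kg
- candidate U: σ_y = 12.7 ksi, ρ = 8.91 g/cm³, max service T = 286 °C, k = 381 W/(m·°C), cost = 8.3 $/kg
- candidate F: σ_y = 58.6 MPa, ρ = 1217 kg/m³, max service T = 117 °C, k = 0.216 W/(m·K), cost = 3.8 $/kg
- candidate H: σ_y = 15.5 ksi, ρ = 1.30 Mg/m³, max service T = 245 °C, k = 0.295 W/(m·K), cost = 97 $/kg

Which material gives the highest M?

candidate A

Screen on constraints: max service T ≥ 181 °C; k ≥ 33.3 W/(m·K); cost ≤ 53 $/kg. Survivors: candidate A, candidate U.
Putting every candidate on a common basis:
  candidate A: σ_y = 342.0 MPa, ρ = 8850 kg/m³
  candidate U: σ_y = 87.56 MPa, ρ = 8910 kg/m³
  candidate A: M = 5.53×10⁻³
  candidate U: M = 2.21×10⁻³
Candidate A ranks first.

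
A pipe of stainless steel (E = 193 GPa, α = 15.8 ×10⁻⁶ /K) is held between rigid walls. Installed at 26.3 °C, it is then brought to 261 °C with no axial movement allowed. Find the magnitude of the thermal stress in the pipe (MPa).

716 MPa

ΔT = 234.7 K. Constrained thermal stress σ = E·α·ΔT = 193.0×10³ MPa × 15.8×10⁻⁶ × 234.7 = 716 MPa (compressive).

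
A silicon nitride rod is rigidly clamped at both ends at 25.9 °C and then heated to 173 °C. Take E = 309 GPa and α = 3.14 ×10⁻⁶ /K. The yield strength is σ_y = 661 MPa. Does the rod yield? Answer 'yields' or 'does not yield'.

does not yield

ΔT = 147.1 K. Constrained thermal stress σ = E·α·ΔT = 309.0×10³ MPa × 3.14×10⁻⁶ × 147.1 = 143 MPa (compressive).
Compare to σ_y = 661 MPa: σ < σ_y, so it does not yield.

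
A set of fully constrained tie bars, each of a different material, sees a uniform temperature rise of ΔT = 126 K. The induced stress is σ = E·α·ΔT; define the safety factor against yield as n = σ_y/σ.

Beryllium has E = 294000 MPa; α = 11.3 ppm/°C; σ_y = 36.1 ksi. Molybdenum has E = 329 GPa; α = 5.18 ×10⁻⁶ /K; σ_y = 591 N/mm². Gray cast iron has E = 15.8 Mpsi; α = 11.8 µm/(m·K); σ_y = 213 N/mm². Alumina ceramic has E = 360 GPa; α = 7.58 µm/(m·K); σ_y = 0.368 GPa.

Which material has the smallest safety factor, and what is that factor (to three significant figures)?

beryllium, n = 0.595

Per material, after unit conversion:
  beryllium: E = 294.0, α = 11.3, σ_y = 248.9 → σ = 419 MPa, n = 0.595
  molybdenum: E = 329.0, α = 5.18, σ_y = 591.0 → σ = 215 MPa, n = 2.75
  gray cast iron: E = 108.9, α = 11.8, σ_y = 213.0 → σ = 162 MPa, n = 1.32
  alumina ceramic: E = 360.0, α = 7.58, σ_y = 368.0 → σ = 344 MPa, n = 1.07
The minimum is beryllium at n = 0.595.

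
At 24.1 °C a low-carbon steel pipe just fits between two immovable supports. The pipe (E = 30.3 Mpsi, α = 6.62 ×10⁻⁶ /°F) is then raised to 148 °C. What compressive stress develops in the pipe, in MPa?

308 MPa

E = 30.3 Mpsi = 208.9 GPa.
α = 6.62×10⁻⁶/°F × 9/5 = 11.9×10⁻⁶/K.
ΔT = 123.9 K. Constrained thermal stress σ = E·α·ΔT = 208.9×10³ MPa × 11.9×10⁻⁶ × 123.9 = 308 MPa (compressive).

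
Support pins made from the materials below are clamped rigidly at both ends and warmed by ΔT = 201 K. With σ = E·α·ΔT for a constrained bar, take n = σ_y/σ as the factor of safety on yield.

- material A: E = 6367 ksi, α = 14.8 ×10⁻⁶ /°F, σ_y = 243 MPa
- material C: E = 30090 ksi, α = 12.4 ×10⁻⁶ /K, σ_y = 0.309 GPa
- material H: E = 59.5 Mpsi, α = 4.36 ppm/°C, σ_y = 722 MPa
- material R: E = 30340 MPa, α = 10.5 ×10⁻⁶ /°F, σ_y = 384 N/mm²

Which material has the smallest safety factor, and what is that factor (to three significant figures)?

material C, n = 0.598

Per material, after unit conversion:
  material A: E = 43.90, α = 26.6, σ_y = 243.0 → σ = 235 MPa, n = 1.03
  material C: E = 207.5, α = 12.4, σ_y = 309.0 → σ = 517 MPa, n = 0.598
  material H: E = 410.2, α = 4.36, σ_y = 722.0 → σ = 360 MPa, n = 2.01
  material R: E = 30.34, α = 18.9, σ_y = 384.0 → σ = 115 MPa, n = 3.33
The minimum is material C at n = 0.598.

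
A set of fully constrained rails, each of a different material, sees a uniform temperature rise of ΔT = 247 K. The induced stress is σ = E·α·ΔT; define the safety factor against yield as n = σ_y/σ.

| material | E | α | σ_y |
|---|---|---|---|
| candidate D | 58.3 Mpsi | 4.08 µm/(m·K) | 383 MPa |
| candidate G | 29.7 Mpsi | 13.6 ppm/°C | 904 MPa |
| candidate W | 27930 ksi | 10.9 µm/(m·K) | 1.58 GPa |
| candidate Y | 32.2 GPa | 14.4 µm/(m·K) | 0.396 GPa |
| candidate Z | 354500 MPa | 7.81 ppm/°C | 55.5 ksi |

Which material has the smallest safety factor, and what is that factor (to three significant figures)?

Converting E to GPa, α to ×10⁻⁶/K, σ_y to MPa, then σ and n for each:
  candidate D: E = 402.0, α = 4.08, σ_y = 383.0 → σ = 405 MPa, n = 0.945
  candidate G: E = 204.8, α = 13.6, σ_y = 904.0 → σ = 688 MPa, n = 1.31
  candidate W: E = 192.6, α = 10.9, σ_y = 1580 → σ = 518 MPa, n = 3.05
  candidate Y: E = 32.20, α = 14.4, σ_y = 396.0 → σ = 115 MPa, n = 3.46
  candidate Z: E = 354.5, α = 7.81, σ_y = 382.7 → σ = 684 MPa, n = 0.560
The minimum is candidate Z at n = 0.560.

candidate Z, n = 0.560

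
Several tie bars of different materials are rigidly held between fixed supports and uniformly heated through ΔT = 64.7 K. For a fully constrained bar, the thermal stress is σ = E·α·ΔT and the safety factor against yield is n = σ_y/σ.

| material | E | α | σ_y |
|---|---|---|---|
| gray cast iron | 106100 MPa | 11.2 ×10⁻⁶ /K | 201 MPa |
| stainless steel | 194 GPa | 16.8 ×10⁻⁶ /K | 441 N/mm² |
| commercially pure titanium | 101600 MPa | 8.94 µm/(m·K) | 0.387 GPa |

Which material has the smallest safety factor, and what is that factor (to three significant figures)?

stainless steel, n = 2.09

With everything in SI (GPa, ×10⁻⁶/K, MPa):
  gray cast iron: E = 106.1, α = 11.2, σ_y = 201.0 → σ = 76.9 MPa, n = 2.61
  stainless steel: E = 194.0, α = 16.8, σ_y = 441.0 → σ = 211 MPa, n = 2.09
  commercially pure titanium: E = 101.6, α = 8.94, σ_y = 387.0 → σ = 58.8 MPa, n = 6.59
Smallest n: stainless steel with n = 2.09.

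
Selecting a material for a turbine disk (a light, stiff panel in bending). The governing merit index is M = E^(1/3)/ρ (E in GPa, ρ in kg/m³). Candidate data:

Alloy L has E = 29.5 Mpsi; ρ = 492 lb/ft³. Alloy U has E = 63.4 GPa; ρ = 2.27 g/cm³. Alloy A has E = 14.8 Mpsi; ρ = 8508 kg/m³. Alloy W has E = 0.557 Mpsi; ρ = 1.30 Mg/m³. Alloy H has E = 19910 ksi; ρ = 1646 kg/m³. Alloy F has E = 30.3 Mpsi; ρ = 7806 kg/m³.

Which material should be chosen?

After converting to SI:
  alloy L: E = 203.4 GPa, ρ = 7881 kg/m³
  alloy U: E = 63.40 GPa, ρ = 2270 kg/m³
  alloy A: E = 102.0 GPa, ρ = 8508 kg/m³
  alloy W: E = 3.840 GPa, ρ = 1300 kg/m³
  alloy H: E = 137.3 GPa, ρ = 1646 kg/m³
  alloy F: E = 208.9 GPa, ρ = 7806 kg/m³
  alloy H: M = 3.13×10⁻³
  alloy U: M = 1.76×10⁻³
  alloy W: M = 1.20×10⁻³
  alloy F: M = 0.760×10⁻³
  alloy L: M = 0.746×10⁻³
  alloy A: M = 0.549×10⁻³
Highest index: alloy H.

alloy H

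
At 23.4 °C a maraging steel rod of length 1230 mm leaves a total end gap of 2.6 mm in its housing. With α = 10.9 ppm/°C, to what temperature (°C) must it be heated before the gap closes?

217 °C

α·L₀·ΔT = 2.6 mm ⇒ ΔT = 2.6 / (10.9×10⁻⁶ × 1230.0) = 193.9 K.
T = 23.4 + 193.9 = 217.3 °C.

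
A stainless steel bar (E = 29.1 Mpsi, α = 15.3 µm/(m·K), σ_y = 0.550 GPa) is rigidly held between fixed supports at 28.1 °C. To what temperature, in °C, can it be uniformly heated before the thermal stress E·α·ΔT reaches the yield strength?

207 °C

E = 29.1 Mpsi = 200.6 GPa.
σ_y = 0.550 GPa = 550.0 MPa.
E·α·ΔT = 550.0 MPa ⇒ ΔT = 550.0 / (200.6×10³ × 15.3×10⁻⁶) = 179.2 K.
T = 28.1 + 179.2 = 207.3 °C.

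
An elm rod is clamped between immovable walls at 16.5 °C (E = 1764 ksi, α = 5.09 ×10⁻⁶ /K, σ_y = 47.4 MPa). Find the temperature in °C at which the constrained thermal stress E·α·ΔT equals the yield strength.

E = 1764 ksi = 12.16 GPa.
E·α·ΔT = 47.40 MPa ⇒ ΔT = 47.40 / (12.16×10³ × 5.09×10⁻⁶) = 765.7 K.
T = 16.5 + 765.7 = 782.2 °C.

782 °C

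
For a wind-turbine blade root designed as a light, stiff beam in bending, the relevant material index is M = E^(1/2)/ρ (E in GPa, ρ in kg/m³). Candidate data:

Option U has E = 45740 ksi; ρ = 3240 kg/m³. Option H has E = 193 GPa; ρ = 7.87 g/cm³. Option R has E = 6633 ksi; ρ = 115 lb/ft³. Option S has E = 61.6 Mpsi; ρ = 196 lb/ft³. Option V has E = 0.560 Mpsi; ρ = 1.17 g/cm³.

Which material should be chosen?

In SI units:
  option U: E = 315.4 GPa, ρ = 3240 kg/m³
  option H: E = 193.0 GPa, ρ = 7870 kg/m³
  option R: E = 45.73 GPa, ρ = 1842 kg/m³
  option S: E = 424.7 GPa, ρ = 3140 kg/m³
  option V: E = 3.861 GPa, ρ = 1170 kg/m³
  option S: M = 6.56×10⁻³
  option U: M = 5.48×10⁻³
  option R: M = 3.67×10⁻³
  option H: M = 1.77×10⁻³
  option V: M = 1.68×10⁻³
Option S has the largest M.

option S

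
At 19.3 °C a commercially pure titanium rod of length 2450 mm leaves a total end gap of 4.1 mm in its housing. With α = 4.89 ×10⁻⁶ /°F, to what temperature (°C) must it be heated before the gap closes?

209 °C

α = 4.89×10⁻⁶/°F × 9/5 = 8.80×10⁻⁶/K.
α·L₀·ΔT = 4.1 mm ⇒ ΔT = 4.1 / (8.80×10⁻⁶ × 2450.0) = 190.1 K.
T = 19.3 + 190.1 = 209.4 °C.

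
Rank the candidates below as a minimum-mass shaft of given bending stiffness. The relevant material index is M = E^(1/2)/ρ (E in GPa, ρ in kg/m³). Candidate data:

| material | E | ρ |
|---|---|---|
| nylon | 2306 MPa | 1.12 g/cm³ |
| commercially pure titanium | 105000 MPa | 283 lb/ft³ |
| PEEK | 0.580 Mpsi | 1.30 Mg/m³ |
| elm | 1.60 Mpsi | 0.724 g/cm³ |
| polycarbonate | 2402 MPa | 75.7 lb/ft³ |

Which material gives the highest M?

elm

Normalizing units and computing the index:
  nylon: E = 2.306 GPa, ρ = 1120 kg/m³
  commercially pure titanium: E = 105.0 GPa, ρ = 4533 kg/m³
  PEEK: E = 3.999 GPa, ρ = 1300 kg/m³
  elm: E = 11.03 GPa, ρ = 724.0 kg/m³
  polycarbonate: E = 2.402 GPa, ρ = 1213 kg/m³
  elm: M = 4.59×10⁻³
  commercially pure titanium: M = 2.26×10⁻³
  PEEK: M = 1.54×10⁻³
  nylon: M = 1.36×10⁻³
  polycarbonate: M = 1.28×10⁻³
Elm has the largest M.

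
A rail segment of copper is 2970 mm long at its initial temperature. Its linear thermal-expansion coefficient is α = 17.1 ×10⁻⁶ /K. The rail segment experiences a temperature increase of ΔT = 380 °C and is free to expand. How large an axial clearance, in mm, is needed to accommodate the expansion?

19.3 mm

ΔL = α·L₀·ΔT = 17.1×10⁻⁶ × 2970 mm × 380.0 K = 19.3 mm.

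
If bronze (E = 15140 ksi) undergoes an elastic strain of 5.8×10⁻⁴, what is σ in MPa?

60.5 MPa

E = 15140 ksi = 104.4 GPa.
σ = E·ε = 104400 MPa × 5.8×10⁻⁴ = 60.5 MPa.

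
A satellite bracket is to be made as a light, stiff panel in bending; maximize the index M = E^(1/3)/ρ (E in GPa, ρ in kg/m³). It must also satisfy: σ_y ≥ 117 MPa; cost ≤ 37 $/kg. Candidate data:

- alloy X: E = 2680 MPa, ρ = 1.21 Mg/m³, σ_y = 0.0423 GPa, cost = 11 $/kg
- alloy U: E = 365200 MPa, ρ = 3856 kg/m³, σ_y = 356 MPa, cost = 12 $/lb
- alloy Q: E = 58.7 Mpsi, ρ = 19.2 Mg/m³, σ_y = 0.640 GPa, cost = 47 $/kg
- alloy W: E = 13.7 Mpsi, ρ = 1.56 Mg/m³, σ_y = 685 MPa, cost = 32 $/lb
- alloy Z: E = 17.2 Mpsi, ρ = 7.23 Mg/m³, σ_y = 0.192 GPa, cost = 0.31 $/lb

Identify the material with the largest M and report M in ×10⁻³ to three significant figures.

alloy U, M = 1.85×10⁻³

Screen on constraints: σ_y ≥ 117 MPa; cost ≤ 37 $/kg. Survivors: alloy U, alloy Z.
Convert each candidate to consistent units, then evaluate M:
  alloy U: E = 365.2 GPa, ρ = 3856 kg/m³
  alloy Z: E = 118.6 GPa, ρ = 7230 kg/m³
  alloy U: M = 1.85×10⁻³
  alloy Z: M = 0.680×10⁻³
The maximum is for alloy U.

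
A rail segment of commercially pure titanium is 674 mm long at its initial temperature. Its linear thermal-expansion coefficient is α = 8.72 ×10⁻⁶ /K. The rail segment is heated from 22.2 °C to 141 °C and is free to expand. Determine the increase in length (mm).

0.698 mm

ΔT = 141 − 22.2 = 118.8 K.
ΔL = α·L₀·ΔT = 8.72×10⁻⁶ × 674 mm × 118.8 K = 0.698 mm.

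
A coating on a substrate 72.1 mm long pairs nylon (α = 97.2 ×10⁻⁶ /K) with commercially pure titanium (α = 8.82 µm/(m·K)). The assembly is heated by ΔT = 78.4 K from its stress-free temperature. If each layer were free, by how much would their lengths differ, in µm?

Δα = |97.2 − 8.82|×10⁻⁶/K = 88.4×10⁻⁶/K.
ΔL_mismatch = Δα·L·ΔT = 88.4×10⁻⁶ × 72.1 mm × 78.4 K = 500 µm.

500 µm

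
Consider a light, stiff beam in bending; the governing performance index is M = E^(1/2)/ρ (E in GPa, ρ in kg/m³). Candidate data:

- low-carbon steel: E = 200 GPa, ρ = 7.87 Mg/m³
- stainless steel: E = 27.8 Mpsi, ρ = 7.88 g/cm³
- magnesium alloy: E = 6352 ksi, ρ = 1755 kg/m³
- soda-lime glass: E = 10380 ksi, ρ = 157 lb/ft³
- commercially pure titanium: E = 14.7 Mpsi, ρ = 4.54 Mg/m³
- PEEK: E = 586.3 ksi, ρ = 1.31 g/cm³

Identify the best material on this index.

magnesium alloy

Putting every candidate on a common basis:
  low-carbon steel: E = 200.0 GPa, ρ = 7870 kg/m³
  stainless steel: E = 191.7 GPa, ρ = 7880 kg/m³
  magnesium alloy: E = 43.80 GPa, ρ = 1755 kg/m³
  soda-lime glass: E = 71.57 GPa, ρ = 2515 kg/m³
  commercially pure titanium: E = 101.4 GPa, ρ = 4540 kg/m³
  PEEK: E = 4.042 GPa, ρ = 1310 kg/m³
  magnesium alloy: M = 3.77×10⁻³
  soda-lime glass: M = 3.36×10⁻³
  commercially pure titanium: M = 2.22×10⁻³
  low-carbon steel: M = 1.80×10⁻³
  stainless steel: M = 1.76×10⁻³
  PEEK: M = 1.53×10⁻³
Magnesium alloy ranks first.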